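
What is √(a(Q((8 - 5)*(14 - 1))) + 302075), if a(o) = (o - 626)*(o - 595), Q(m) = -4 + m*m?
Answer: √1123577 ≈ 1060.0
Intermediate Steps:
Q(m) = -4 + m²
a(o) = (-626 + o)*(-595 + o)
√(a(Q((8 - 5)*(14 - 1))) + 302075) = √((372470 + (-4 + ((8 - 5)*(14 - 1))²)² - 1221*(-4 + ((8 - 5)*(14 - 1))²)) + 302075) = √((372470 + (-4 + (3*13)²)² - 1221*(-4 + (3*13)²)) + 302075) = √((372470 + (-4 + 39²)² - 1221*(-4 + 39²)) + 302075) = √((372470 + (-4 + 1521)² - 1221*(-4 + 1521)) + 302075) = √((372470 + 1517² - 1221*1517) + 302075) = √((372470 + 2301289 - 1852257) + 302075) = √(821502 + 302075) = √1123577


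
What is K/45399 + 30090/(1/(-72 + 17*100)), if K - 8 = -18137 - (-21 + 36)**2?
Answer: 741313001042/15133 ≈ 4.8986e+7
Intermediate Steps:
K = -18354 (K = 8 + (-18137 - (-21 + 36)**2) = 8 + (-18137 - 1*15**2) = 8 + (-18137 - 1*225) = 8 + (-18137 - 225) = 8 - 18362 = -18354)
K/45399 + 30090/(1/(-72 + 17*100)) = -18354/45399 + 30090/(1/(-72 + 17*100)) = -18354*1/45399 + 30090/(1/(-72 + 1700)) = -6118/15133 + 30090/(1/1628) = -6118/15133 + 30090*1628 = -6118/15133 + 48986520 = 741313001042/15133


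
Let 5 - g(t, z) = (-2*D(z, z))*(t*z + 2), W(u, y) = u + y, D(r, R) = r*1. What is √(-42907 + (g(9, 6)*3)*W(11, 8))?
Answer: I*√4318 ≈ 65.711*I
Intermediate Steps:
D(r, R) = r
g(t, z) = 5 + 2*z*(2 + t*z) (g(t, z) = 5 - (-2*z)*(t*z + 2) = 5 - (-2*z)*(2 + t*z) = 5 - (-2)*z*(2 + t*z) = 5 + 2*z*(2 + t*z))
√(-42907 + (g(9, 6)*3)*W(11, 8)) = √(-42907 + ((5 + 4*6 + 2*9*6²)*3)*(11 + 8)) = √(-42907 + ((5 + 24 + 2*9*36)*3)*19) = √(-42907 + ((5 + 24 + 648)*3)*19) = √(-42907 + (677*3)*19) = √(-42907 + 2031*19) = √(-42907 + 38589) = √(-4318) = I*√4318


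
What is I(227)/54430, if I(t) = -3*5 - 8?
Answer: -23/54430 ≈ -0.00042256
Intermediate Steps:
I(t) = -23 (I(t) = -15 - 8 = -23)
I(227)/54430 = -23/54430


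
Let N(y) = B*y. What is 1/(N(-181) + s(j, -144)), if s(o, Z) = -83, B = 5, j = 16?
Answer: -1/988 ≈ -0.0010121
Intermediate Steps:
N(y) = 5*y
1/(N(-181) + s(j, -144)) = 1/(5*(-181) - 83) = 1/(-905 - 83) = 1/(-988) = -1/988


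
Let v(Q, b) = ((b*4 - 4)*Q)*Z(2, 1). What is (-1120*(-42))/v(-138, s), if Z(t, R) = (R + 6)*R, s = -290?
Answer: 280/6693 ≈ 0.041835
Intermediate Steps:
Z(t, R) = R*(6 + R) (Z(t, R) = (6 + R)*R = R*(6 + R))
v(Q, b) = 7*Q*(-4 + 4*b) (v(Q, b) = ((b*4 - 4)*Q)*(1*(6 + 1)) = ((4*b - 4)*Q)*(1*7) = ((-4 + 4*b)*Q)*7 = (Q*(-4 + 4*b))*7 = 7*Q*(-4 + 4*b))
(-1120*(-42))/v(-138, s) = (-1120*(-42))/((28*(-138)*(-1 - 290))) = 47040/((28*(-138)*(-291))) = 47040/1124424 = 47040*(1/1124424) = 280/6693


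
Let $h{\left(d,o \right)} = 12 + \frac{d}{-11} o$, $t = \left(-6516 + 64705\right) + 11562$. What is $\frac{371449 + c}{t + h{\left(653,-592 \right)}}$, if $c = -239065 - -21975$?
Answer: $\frac{1697949}{1153969} \approx 1.4714$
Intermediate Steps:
$t = 69751$ ($t = 58189 + 11562 = 69751$)
$c = -217090$ ($c = -239065 + 21975 = -217090$)
$h{\left(d,o \right)} = 12 - \frac{d o}{11}$ ($h{\left(d,o \right)} = 12 + d \left(- \frac{1}{11}\right) o = 12 + - \frac{d}{11} o = 12 - \frac{d o}{11}$)
$\frac{371449 + c}{t + h{\left(653,-592 \right)}} = \frac{371449 - 217090}{69751 - \left(-12 + \frac{653}{11} \left(-592\right)\right)} = \frac{154359}{69751 + \left(12 + \frac{386576}{11}\right)} = \frac{154359}{69751 + \frac{386708}{11}} = \frac{154359}{\frac{1153969}{11}} = 154359 \cdot \frac{11}{1153969} = \frac{1697949}{1153969}$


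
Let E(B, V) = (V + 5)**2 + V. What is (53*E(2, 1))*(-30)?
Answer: -58830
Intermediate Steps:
E(B, V) = V + (5 + V)**2 (E(B, V) = (5 + V)**2 + V = V + (5 + V)**2)
(53*E(2, 1))*(-30) = (53*(1 + (5 + 1)**2))*(-30) = (53*(1 + 6**2))*(-30) = (53*(1 + 36))*(-30) = (53*37)*(-30) = 1961*(-30) = -58830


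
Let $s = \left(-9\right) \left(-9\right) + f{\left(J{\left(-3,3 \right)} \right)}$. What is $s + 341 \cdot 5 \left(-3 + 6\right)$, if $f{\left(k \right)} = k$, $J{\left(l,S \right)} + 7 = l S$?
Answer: $5180$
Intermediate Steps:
$J{\left(l,S \right)} = -7 + S l$ ($J{\left(l,S \right)} = -7 + l S = -7 + S l$)
$s = 65$ ($s = \left(-9\right) \left(-9\right) + \left(-7 + 3 \left(-3\right)\right) = 81 - 16 = 65$)
$s + 341 \cdot 5 \left(-3 + 6\right) = 65 + 341 \cdot 5 \left(-3 + 6\right) = 65 + 341 \cdot 5 \cdot 3 = 65 + 341 \cdot 15 = 65 + 5115 = 5180$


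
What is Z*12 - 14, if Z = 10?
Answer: 106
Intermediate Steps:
Z*12 - 14 = 10*12 - 14 = 120 - 14 = 106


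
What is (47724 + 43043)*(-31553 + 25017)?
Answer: -593253112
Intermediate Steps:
(47724 + 43043)*(-31553 + 25017) = 90767*(-6536) = -593253112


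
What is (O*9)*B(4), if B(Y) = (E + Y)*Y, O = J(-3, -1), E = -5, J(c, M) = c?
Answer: 108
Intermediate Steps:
O = -3
B(Y) = Y*(-5 + Y) (B(Y) = (-5 + Y)*Y = Y*(-5 + Y))
(O*9)*B(4) = (-3*9)*(4*(-5 + 4)) = -108*(-1) = -27*(-4) = 108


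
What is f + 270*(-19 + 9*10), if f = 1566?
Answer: 20736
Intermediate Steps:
f + 270*(-19 + 9*10) = 1566 + 270*(-19 + 9*10) = 1566 + 270*(-19 + 90) = 1566 + 270*71 = 1566 + 19170 = 20736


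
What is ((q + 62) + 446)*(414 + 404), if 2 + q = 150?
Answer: 536608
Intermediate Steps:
q = 148 (q = -2 + 150 = 148)
((q + 62) + 446)*(414 + 404) = ((148 + 62) + 446)*(414 + 404) = (210 + 446)*818 = 656*818 = 536608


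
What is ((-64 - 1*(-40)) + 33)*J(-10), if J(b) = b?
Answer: -90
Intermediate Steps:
((-64 - 1*(-40)) + 33)*J(-10) = ((-64 - 1*(-40)) + 33)*(-10) = ((-64 + 40) + 33)*(-10) = (-24 + 33)*(-10) = 9*(-10) = -90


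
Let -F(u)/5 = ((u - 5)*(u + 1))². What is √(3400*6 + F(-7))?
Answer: 4*I*√345 ≈ 74.297*I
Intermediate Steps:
F(u) = -5*(1 + u)²*(-5 + u)² (F(u) = -5*(u + 1)²*(u - 5)² = -5*(1 + u)²*(-5 + u)²)
√(3400*6 + F(-7)) = √(3400*6 - 5*(1 - 7)²*(-5 - 7)²) = √(20400 - 5*(-6)²*(-12)²) = √(20400 - 5*36*144) = √(20400 - 25920) = √(-5520) = 4*I*√345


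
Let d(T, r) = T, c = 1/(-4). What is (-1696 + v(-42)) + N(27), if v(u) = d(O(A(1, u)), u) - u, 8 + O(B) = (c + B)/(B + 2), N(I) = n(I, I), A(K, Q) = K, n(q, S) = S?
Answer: -6539/4 ≈ -1634.8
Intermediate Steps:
c = -¼ ≈ -0.25000
N(I) = I
O(B) = -8 + (-¼ + B)/(2 + B) (O(B) = -8 + (-¼ + B)/(B + 2) = -8 + (-¼ + B)/(2 + B))
v(u) = -31/4 - u (v(u) = (-65 - 28*1)/(4*(2 + 1)) - u = (¼)*(-65 - 28)/3 - u = (¼)*(⅓)*(-93) - u = -31/4 - u)
(-1696 + v(-42)) + N(27) = (-1696 + (-31/4 - 1*(-42))) + 27 = (-1696 + (-31/4 + 42)) + 27 = (-1696 + 137/4) + 27 = -6647/4 + 27 = -6539/4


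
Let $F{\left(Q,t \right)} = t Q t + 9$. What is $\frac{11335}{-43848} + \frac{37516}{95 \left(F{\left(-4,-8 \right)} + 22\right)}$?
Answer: $- \frac{209698577}{104139000} \approx -2.0136$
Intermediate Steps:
$F{\left(Q,t \right)} = 9 + Q t^{2}$ ($F{\left(Q,t \right)} = Q t t + 9 = Q t^{2} + 9 = 9 + Q t^{2}$)
$\frac{11335}{-43848} + \frac{37516}{95 \left(F{\left(-4,-8 \right)} + 22\right)} = \frac{11335}{-43848} + \frac{37516}{95 \left(\left(9 - 4 \left(-8\right)^{2}\right) + 22\right)} = 11335 \left(- \frac{1}{43848}\right) + \frac{37516}{95 \left(\left(9 - 256\right) + 22\right)} = - \frac{11335}{43848} + \frac{37516}{95 \left(\left(9 - 256\right) + 22\right)} = - \frac{11335}{43848} + \frac{37516}{95 \left(-247 + 22\right)} = - \frac{11335}{43848} + \frac{37516}{95 \left(-225\right)} = - \frac{11335}{43848} + \frac{37516}{-21375} = - \frac{11335}{43848} + 37516 \left(- \frac{1}{21375}\right) = - \frac{11335}{43848} - \frac{37516}{21375} = - \frac{209698577}{104139000}$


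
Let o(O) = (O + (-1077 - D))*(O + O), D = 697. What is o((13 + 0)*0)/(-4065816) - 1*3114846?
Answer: -3114846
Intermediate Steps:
o(O) = 2*O*(-1774 + O) (o(O) = (O + (-1077 - 1*697))*(O + O) = (O + (-1077 - 697))*(2*O) = (O - 1774)*(2*O) = (-1774 + O)*(2*O) = 2*O*(-1774 + O))
o((13 + 0)*0)/(-4065816) - 1*3114846 = (2*((13 + 0)*0)*(-1774 + (13 + 0)*0))/(-4065816) - 1*3114846 = (2*(13*0)*(-1774 + 13*0))*(-1/4065816) - 3114846 = (2*0*(-1774 + 0))*(-1/4065816) - 3114846 = (2*0*(-1774))*(-1/4065816) - 3114846 = 0*(-1/4065816) - 3114846 = 0 - 3114846 = -3114846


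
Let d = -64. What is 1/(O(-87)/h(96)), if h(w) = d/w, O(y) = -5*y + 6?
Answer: -2/1323 ≈ -0.0015117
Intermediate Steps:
O(y) = 6 - 5*y
h(w) = -64/w
1/(O(-87)/h(96)) = 1/((6 - 5*(-87))/((-64/96))) = 1/((6 + 435)/((-64*1/96))) = 1/(441/(-⅔)) = 1/(441*(-3/2)) = 1/(-1323/2) = -2/1323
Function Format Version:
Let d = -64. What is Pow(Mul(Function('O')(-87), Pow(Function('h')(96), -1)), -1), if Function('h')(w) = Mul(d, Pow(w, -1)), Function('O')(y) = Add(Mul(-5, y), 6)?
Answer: Rational(-2, 1323) ≈ -0.0015117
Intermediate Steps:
Function('O')(y) = Add(6, Mul(-5, y))
Function('h')(w) = Mul(-64, Pow(w, -1))
Pow(Mul(Function('O')(-87), Pow(Function('h')(96), -1)), -1) = Pow(Mul(Add(6, Mul(-5, -87)), Pow(Mul(-64, Pow(96, -1)), -1)), -1) = Pow(Mul(Add(6, 435), Pow(Mul(-64, Rational(1, 96)), -1)), -1) = Pow(Mul(441, Pow(Rational(-2, 3), -1)), -1) = Pow(Mul(441, Rational(-3, 2)), -1) = Pow(Rational(-1323, 2), -1) = Rational(-2, 1323)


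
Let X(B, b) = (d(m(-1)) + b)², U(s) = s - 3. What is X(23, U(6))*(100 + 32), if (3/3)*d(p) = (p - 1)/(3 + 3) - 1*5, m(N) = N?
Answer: 2156/3 ≈ 718.67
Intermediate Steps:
d(p) = -31/6 + p/6 (d(p) = (p - 1)/(3 + 3) - 1*5 = (-1 + p)/6 - 5 = (-1 + p)*(⅙) - 5 = (-⅙ + p/6) - 5 = -31/6 + p/6)
U(s) = -3 + s
X(B, b) = (-16/3 + b)² (X(B, b) = ((-31/6 + (⅙)*(-1)) + b)² = ((-31/6 - ⅙) + b)² = (-16/3 + b)²)
X(23, U(6))*(100 + 32) = ((-16 + 3*(-3 + 6))²/9)*(100 + 32) = ((-16 + 3*3)²/9)*132 = ((-16 + 9)²/9)*132 = ((⅑)*(-7)²)*132 = ((⅑)*49)*132 = (49/9)*132 = 2156/3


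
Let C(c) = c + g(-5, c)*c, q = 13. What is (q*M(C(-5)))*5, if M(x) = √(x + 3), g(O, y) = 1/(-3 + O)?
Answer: 65*I*√22/4 ≈ 76.219*I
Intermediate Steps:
C(c) = 7*c/8 (C(c) = c + c/(-3 - 5) = c + c/(-8) = c - c/8 = 7*c/8)
M(x) = √(3 + x)
(q*M(C(-5)))*5 = (13*√(3 + (7/8)*(-5)))*5 = (13*√(3 - 35/8))*5 = (13*√(-11/8))*5 = (13*(I*√22/4))*5 = (13*I*√22/4)*5 = 65*I*√22/4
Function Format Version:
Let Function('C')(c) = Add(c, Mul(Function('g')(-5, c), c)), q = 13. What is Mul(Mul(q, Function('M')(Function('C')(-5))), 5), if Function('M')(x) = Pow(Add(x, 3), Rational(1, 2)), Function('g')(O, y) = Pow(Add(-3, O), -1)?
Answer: Mul(Rational(65, 4), I, Pow(22, Rational(1, 2))) ≈ Mul(76.219, I)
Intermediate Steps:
Function('C')(c) = Mul(Rational(7, 8), c) (Function('C')(c) = Add(c, Mul(Pow(Add(-3, -5), -1), c)) = Add(c, Mul(Pow(-8, -1), c)) = Add(c, Mul(Rational(-1, 8), c)) = Mul(Rational(7, 8), c))
Function('M')(x) = Pow(Add(3, x), Rational(1, 2))
Mul(Mul(q, Function('M')(Function('C')(-5))), 5) = Mul(Mul(13, Pow(Add(3, Mul(Rational(7, 8), -5)), Rational(1, 2))), 5) = Mul(Mul(13, Pow(Add(3, Rational(-35, 8)), Rational(1, 2))), 5) = Mul(Mul(13, Pow(Rational(-11, 8), Rational(1, 2))), 5) = Mul(Mul(13, Mul(Rational(1, 4), I, Pow(22, Rational(1, 2)))), 5) = Mul(Mul(Rational(13, 4), I, Pow(22, Rational(1, 2))), 5) = Mul(Rational(65, 4), I, Pow(22, Rational(1, 2)))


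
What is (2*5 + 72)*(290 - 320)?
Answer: -2460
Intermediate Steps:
(2*5 + 72)*(290 - 320) = (10 + 72)*(-30) = 82*(-30) = -2460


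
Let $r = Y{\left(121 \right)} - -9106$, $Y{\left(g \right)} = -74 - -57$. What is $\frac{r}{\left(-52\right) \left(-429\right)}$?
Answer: $\frac{9089}{22308} \approx 0.40743$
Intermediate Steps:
$Y{\left(g \right)} = -17$ ($Y{\left(g \right)} = -74 + 57 = -17$)
$r = 9089$ ($r = -17 - -9106 = -17 + 9106 = 9089$)
$\frac{r}{\left(-52\right) \left(-429\right)} = \frac{9089}{\left(-52\right) \left(-429\right)} = \frac{9089}{22308}$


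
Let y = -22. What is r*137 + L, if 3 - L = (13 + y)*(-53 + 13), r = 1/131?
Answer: -46630/131 ≈ -355.95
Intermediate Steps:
r = 1/131 ≈ 0.0076336
L = -357 (L = 3 - (13 - 22)*(-53 + 13) = 3 - (-9)*(-40) = 3 - 1*360 = 3 - 360 = -357)
r*137 + L = (1/131)*137 - 357 = 137/131 - 357 = -46630/131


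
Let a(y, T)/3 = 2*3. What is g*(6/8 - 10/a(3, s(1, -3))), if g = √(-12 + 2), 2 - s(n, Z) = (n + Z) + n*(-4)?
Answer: 7*I*√10/36 ≈ 0.61489*I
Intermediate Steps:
s(n, Z) = 2 - Z + 3*n (s(n, Z) = 2 - ((n + Z) + n*(-4)) = 2 - ((Z + n) - 4*n) = 2 - (Z - 3*n) = 2 + (-Z + 3*n) = 2 - Z + 3*n)
a(y, T) = 18 (a(y, T) = 3*(2*3) = 3*6 = 18)
g = I*√10 (g = √(-10) = I*√10 ≈ 3.1623*I)
g*(6/8 - 10/a(3, s(1, -3))) = (I*√10)*(6/8 - 10/18) = (I*√10)*(6*(⅛) - 10*1/18) = (I*√10)*(¾ - 5/9) = (I*√10)*(7/36) = 7*I*√10/36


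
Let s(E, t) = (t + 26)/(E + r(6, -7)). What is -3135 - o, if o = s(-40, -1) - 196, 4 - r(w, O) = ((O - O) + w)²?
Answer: -211583/72 ≈ -2938.7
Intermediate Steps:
r(w, O) = 4 - w² (r(w, O) = 4 - ((O - O) + w)² = 4 - (0 + w)² = 4 - w²)
s(E, t) = (26 + t)/(-32 + E) (s(E, t) = (t + 26)/(E + (4 - 1*6²)) = (26 + t)/(E + (4 - 1*36)) = (26 + t)/(E + (4 - 36)) = (26 + t)/(E - 32) = (26 + t)/(-32 + E))
o = -14137/72 (o = (26 - 1)/(-32 - 40) - 196 = 25/(-72) - 196 = -1/72*25 - 196 = -25/72 - 196 = -14137/72 ≈ -196.35)
-3135 - o = -3135 - 1*(-14137/72) = -3135 + 14137/72 = -211583/72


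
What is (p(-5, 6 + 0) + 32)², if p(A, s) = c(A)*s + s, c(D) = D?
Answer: 64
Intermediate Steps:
p(A, s) = s + A*s (p(A, s) = A*s + s = s + A*s)
(p(-5, 6 + 0) + 32)² = ((6 + 0)*(1 - 5) + 32)² = (6*(-4) + 32)² = (-24 + 32)² = 8² = 64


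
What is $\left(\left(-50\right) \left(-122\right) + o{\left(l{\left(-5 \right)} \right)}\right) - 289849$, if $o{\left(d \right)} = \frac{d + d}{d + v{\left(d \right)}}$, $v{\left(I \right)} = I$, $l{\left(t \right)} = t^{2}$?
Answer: $-283748$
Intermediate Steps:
$o{\left(d \right)} = 1$ ($o{\left(d \right)} = \frac{d + d}{d + d} = \frac{2 d}{2 d} = 2 d \frac{1}{2 d} = 1$)
$\left(\left(-50\right) \left(-122\right) + o{\left(l{\left(-5 \right)} \right)}\right) - 289849 = \left(\left(-50\right) \left(-122\right) + 1\right) - 289849 = \left(6100 + 1\right) - 289849 = 6101 - 289849 = -283748$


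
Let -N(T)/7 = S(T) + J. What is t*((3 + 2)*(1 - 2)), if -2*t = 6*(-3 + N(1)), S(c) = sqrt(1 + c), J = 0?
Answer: -45 - 105*sqrt(2) ≈ -193.49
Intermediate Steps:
N(T) = -7*sqrt(1 + T) (N(T) = -7*(sqrt(1 + T) + 0) = -7*sqrt(1 + T))
t = 9 + 21*sqrt(2) (t = -3*(-3 - 7*sqrt(1 + 1)) = -3*(-3 - 7*sqrt(2)) = -(-18 - 42*sqrt(2))/2 = 9 + 21*sqrt(2) ≈ 38.698)
t*((3 + 2)*(1 - 2)) = (9 + 21*sqrt(2))*((3 + 2)*(1 - 2)) = (9 + 21*sqrt(2))*(5*(-1)) = (9 + 21*sqrt(2))*(-5) = -45 - 105*sqrt(2)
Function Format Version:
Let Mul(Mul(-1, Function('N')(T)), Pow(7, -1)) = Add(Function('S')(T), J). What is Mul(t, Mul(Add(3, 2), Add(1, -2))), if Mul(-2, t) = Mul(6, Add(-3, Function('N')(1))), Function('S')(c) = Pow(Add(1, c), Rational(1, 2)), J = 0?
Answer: Add(-45, Mul(-105, Pow(2, Rational(1, 2)))) ≈ -193.49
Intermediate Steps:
Function('N')(T) = Mul(-7, Pow(Add(1, T), Rational(1, 2))) (Function('N')(T) = Mul(-7, Add(Pow(Add(1, T), Rational(1, 2)), 0)) = Mul(-7, Pow(Add(1, T), Rational(1, 2))))
t = Add(9, Mul(21, Pow(2, Rational(1, 2)))) (t = Mul(Rational(-1, 2), Mul(6, Add(-3, Mul(-7, Pow(Add(1, 1), Rational(1, 2)))))) = Mul(Rational(-1, 2), Mul(6, Add(-3, Mul(-7, Pow(2, Rational(1, 2)))))) = Mul(Rational(-1, 2), Add(-18, Mul(-42, Pow(2, Rational(1, 2))))) = Add(9, Mul(21, Pow(2, Rational(1, 2)))) ≈ 38.698)
Mul(t, Mul(Add(3, 2), Add(1, -2))) = Mul(Add(9, Mul(21, Pow(2, Rational(1, 2)))), Mul(Add(3, 2), Add(1, -2))) = Mul(Add(9, Mul(21, Pow(2, Rational(1, 2)))), Mul(5, -1)) = Mul(Add(9, Mul(21, Pow(2, Rational(1, 2)))), -5) = Add(-45, Mul(-105, Pow(2, Rational(1, 2))))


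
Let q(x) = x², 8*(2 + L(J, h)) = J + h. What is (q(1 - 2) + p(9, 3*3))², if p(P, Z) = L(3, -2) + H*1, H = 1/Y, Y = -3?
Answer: 841/576 ≈ 1.4601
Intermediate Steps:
H = -⅓ (H = 1/(-3) = -⅓ ≈ -0.33333)
L(J, h) = -2 + J/8 + h/8 (L(J, h) = -2 + (J + h)/8 = -2 + (J/8 + h/8) = -2 + J/8 + h/8)
p(P, Z) = -53/24 (p(P, Z) = (-2 + (⅛)*3 + (⅛)*(-2)) - ⅓*1 = (-2 + 3/8 - ¼) - ⅓ = -15/8 - ⅓ = -53/24)
(q(1 - 2) + p(9, 3*3))² = ((1 - 2)² - 53/24)² = ((-1)² - 53/24)² = (1 - 53/24)² = (-29/24)² = 841/576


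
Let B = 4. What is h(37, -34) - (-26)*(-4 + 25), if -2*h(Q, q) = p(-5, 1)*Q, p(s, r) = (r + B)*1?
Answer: 907/2 ≈ 453.50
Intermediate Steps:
p(s, r) = 4 + r (p(s, r) = (r + 4)*1 = (4 + r)*1 = 4 + r)
h(Q, q) = -5*Q/2 (h(Q, q) = -(4 + 1)*Q/2 = -5*Q/2)
h(37, -34) - (-26)*(-4 + 25) = -5/2*37 - (-26)*(-4 + 25) = -185/2 - (-26)*21 = -185/2 - 1*(-546) = -185/2 + 546 = 907/2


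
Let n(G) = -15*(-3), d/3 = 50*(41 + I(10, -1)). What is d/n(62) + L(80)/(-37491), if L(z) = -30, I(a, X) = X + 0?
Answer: 4998830/37491 ≈ 133.33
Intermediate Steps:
I(a, X) = X
d = 6000 (d = 3*(50*(41 - 1)) = 3*(50*40) = 3*2000 = 6000)
n(G) = 45
d/n(62) + L(80)/(-37491) = 6000/45 - 30/(-37491) = 6000*(1/45) - 30*(-1/37491) = 400/3 + 10/12497 = 4998830/37491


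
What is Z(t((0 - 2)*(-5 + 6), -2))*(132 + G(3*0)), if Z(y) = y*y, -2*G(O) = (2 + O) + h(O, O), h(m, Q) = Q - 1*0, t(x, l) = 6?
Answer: 4716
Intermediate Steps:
h(m, Q) = Q (h(m, Q) = Q + 0 = Q)
G(O) = -1 - O (G(O) = -((2 + O) + O)/2 = -(2 + 2*O)/2 = -1 - O)
Z(y) = y²
Z(t((0 - 2)*(-5 + 6), -2))*(132 + G(3*0)) = 6²*(132 + (-1 - 3*0)) = 36*(132 + (-1 - 1*0)) = 36*(132 + (-1 + 0)) = 36*(132 - 1) = 36*131 = 4716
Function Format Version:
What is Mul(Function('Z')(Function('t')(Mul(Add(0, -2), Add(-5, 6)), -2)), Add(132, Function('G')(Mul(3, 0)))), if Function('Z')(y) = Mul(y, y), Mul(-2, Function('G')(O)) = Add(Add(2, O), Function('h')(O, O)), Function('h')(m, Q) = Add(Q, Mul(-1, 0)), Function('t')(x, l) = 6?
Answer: 4716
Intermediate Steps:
Function('h')(m, Q) = Q (Function('h')(m, Q) = Add(Q, 0) = Q)
Function('G')(O) = Add(-1, Mul(-1, O)) (Function('G')(O) = Mul(Rational(-1, 2), Add(Add(2, O), O)) = Mul(Rational(-1, 2), Add(2, Mul(2, O))) = Add(-1, Mul(-1, O)))
Function('Z')(y) = Pow(y, 2)
Mul(Function('Z')(Function('t')(Mul(Add(0, -2), Add(-5, 6)), -2)), Add(132, Function('G')(Mul(3, 0)))) = Mul(Pow(6, 2), Add(132, Add(-1, Mul(-1, Mul(3, 0))))) = Mul(36, Add(132, Add(-1, Mul(-1, 0)))) = Mul(36, Add(132, Add(-1, 0))) = Mul(36, Add(132, -1)) = Mul(36, 131) = 4716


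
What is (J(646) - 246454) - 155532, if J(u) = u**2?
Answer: 15330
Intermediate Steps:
(J(646) - 246454) - 155532 = (646**2 - 246454) - 155532 = (417316 - 246454) - 155532 = 170862 - 155532 = 15330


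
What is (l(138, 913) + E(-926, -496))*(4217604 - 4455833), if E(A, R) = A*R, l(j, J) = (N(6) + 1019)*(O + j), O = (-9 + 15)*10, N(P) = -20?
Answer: -156539799442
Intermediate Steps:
O = 60 (O = 6*10 = 60)
l(j, J) = 59940 + 999*j (l(j, J) = (-20 + 1019)*(60 + j) = 999*(60 + j) = 59940 + 999*j)
(l(138, 913) + E(-926, -496))*(4217604 - 4455833) = ((59940 + 999*138) - 926*(-496))*(4217604 - 4455833) = ((59940 + 137862) + 459296)*(-238229) = (197802 + 459296)*(-238229) = 657098*(-238229) = -156539799442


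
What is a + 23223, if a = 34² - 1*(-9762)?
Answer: 34141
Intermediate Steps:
a = 10918 (a = 1156 + 9762 = 10918)
a + 23223 = 10918 + 23223 = 34141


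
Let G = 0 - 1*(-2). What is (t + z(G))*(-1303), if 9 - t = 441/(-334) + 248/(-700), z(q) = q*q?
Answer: -1117626099/58450 ≈ -19121.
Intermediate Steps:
G = 2 (G = 0 + 2 = 2)
z(q) = q²
t = 623933/58450 (t = 9 - (441/(-334) + 248/(-700)) = 9 - (441*(-1/334) + 248*(-1/700)) = 9 - (-441/334 - 62/175) = 9 - 1*(-97883/58450) = 9 + 97883/58450 = 623933/58450 ≈ 10.675)
(t + z(G))*(-1303) = (623933/58450 + 2²)*(-1303) = (623933/58450 + 4)*(-1303) = (857733/58450)*(-1303) = -1117626099/58450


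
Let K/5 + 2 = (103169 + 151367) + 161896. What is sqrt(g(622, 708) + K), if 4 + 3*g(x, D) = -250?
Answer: 2*sqrt(4684647)/3 ≈ 1442.9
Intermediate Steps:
g(x, D) = -254/3 (g(x, D) = -4/3 + (1/3)*(-250) = -4/3 - 250/3 = -254/3)
K = 2082150 (K = -10 + 5*((103169 + 151367) + 161896) = -10 + 5*(254536 + 161896) = -10 + 5*416432 = -10 + 2082160 = 2082150)
sqrt(g(622, 708) + K) = sqrt(-254/3 + 2082150) = sqrt(6246196/3) = 2*sqrt(4684647)/3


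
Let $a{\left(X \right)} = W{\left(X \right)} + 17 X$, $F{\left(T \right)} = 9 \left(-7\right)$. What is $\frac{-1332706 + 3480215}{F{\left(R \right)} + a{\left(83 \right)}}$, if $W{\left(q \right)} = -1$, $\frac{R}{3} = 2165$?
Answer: $\frac{2147509}{1347} \approx 1594.3$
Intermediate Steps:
$R = 6495$ ($R = 3 \cdot 2165 = 6495$)
$F{\left(T \right)} = -63$
$a{\left(X \right)} = -1 + 17 X$
$\frac{-1332706 + 3480215}{F{\left(R \right)} + a{\left(83 \right)}} = \frac{-1332706 + 3480215}{-63 + \left(-1 + 17 \cdot 83\right)} = \frac{2147509}{-63 + \left(-1 + 1411\right)} = \frac{2147509}{-63 + 1410} = \frac{2147509}{1347}$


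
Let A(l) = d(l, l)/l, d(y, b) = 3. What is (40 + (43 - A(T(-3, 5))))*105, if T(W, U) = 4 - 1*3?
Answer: 8400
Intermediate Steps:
T(W, U) = 1 (T(W, U) = 4 - 3 = 1)
A(l) = 3/l
(40 + (43 - A(T(-3, 5))))*105 = (40 + (43 - 3/1))*105 = (40 + (43 - 3))*105 = (40 + 40)*105 = 80*105 = 8400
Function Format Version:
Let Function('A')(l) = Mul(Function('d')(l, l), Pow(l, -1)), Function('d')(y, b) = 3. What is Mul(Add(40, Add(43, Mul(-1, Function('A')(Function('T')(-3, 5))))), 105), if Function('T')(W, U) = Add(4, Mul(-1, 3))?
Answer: 8400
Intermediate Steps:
Function('T')(W, U) = 1 (Function('T')(W, U) = Add(4, -3) = 1)
Function('A')(l) = Mul(3, Pow(l, -1))
Mul(Add(40, Add(43, Mul(-1, Function('A')(Function('T')(-3, 5))))), 105) = Mul(Add(40, Add(43, Mul(-1, Mul(3, Pow(1, -1))))), 105) = Mul(Add(40, Add(43, Mul(-1, Mul(3, 1)))), 105) = Mul(Add(40, Add(43, Mul(-1, 3))), 105) = Mul(Add(40, Add(43, -3)), 105) = Mul(Add(40, 40), 105) = Mul(80, 105) = 8400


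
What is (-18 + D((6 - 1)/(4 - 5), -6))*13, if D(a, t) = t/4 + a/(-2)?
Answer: -221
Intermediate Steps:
D(a, t) = -a/2 + t/4 (D(a, t) = t*(¼) + a*(-½) = t/4 - a/2 = -a/2 + t/4)
(-18 + D((6 - 1)/(4 - 5), -6))*13 = (-18 + (-(6 - 1)/(2*(4 - 5)) + (¼)*(-6)))*13 = (-18 + (-5/(2*(-1)) - 3/2))*13 = (-18 + (-5*(-1)/2 - 3/2))*13 = (-18 + (-½*(-5) - 3/2))*13 = (-18 + (5/2 - 3/2))*13 = (-18 + 1)*13 = -17*13 = -221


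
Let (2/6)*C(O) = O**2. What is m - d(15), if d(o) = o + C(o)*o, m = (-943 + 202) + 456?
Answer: -10425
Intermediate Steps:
C(O) = 3*O**2
m = -285 (m = -741 + 456 = -285)
d(o) = o + 3*o**3 (d(o) = o + (3*o**2)*o = o + 3*o**3)
m - d(15) = -285 - (15 + 3*15**3) = -285 - (15 + 3*3375) = -285 - (15 + 10125) = -285 - 1*10140 = -285 - 10140 = -10425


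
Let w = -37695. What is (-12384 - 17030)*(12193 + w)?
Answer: 750115828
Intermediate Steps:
(-12384 - 17030)*(12193 + w) = (-12384 - 17030)*(12193 - 37695) = -29414*(-25502) = 750115828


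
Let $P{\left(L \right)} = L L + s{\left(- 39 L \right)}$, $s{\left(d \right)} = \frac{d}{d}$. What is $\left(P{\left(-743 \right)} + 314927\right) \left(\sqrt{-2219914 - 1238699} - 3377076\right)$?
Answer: $-2927847219252 + 866977 i \sqrt{3458613} \approx -2.9278 \cdot 10^{12} + 1.6123 \cdot 10^{9} i$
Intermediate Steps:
$s{\left(d \right)} = 1$
$P{\left(L \right)} = 1 + L^{2}$ ($P{\left(L \right)} = L L + 1 = L^{2} + 1 = 1 + L^{2}$)
$\left(P{\left(-743 \right)} + 314927\right) \left(\sqrt{-2219914 - 1238699} - 3377076\right) = \left(\left(1 + \left(-743\right)^{2}\right) + 314927\right) \left(\sqrt{-2219914 - 1238699} - 3377076\right) = \left(\left(1 + 552049\right) + 314927\right) \left(\sqrt{-3458613} - 3377076\right) = \left(552050 + 314927\right) \left(i \sqrt{3458613} - 3377076\right) = 866977 \left(-3377076 + i \sqrt{3458613}\right) = -2927847219252 + 866977 i \sqrt{3458613}$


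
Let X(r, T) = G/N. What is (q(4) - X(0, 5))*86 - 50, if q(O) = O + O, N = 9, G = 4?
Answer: 5398/9 ≈ 599.78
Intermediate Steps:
X(r, T) = 4/9
q(O) = 2*O
(q(4) - X(0, 5))*86 - 50 = (2*4 - 1*4/9)*86 - 50 = (8 - 4/9)*86 - 50 = (68/9)*86 - 50 = 5848/9 - 50 = 5398/9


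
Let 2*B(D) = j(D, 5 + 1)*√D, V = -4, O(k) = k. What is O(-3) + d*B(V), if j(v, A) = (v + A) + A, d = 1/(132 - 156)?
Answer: -3 - I/3 ≈ -3.0 - 0.33333*I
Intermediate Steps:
d = -1/24 (d = 1/(-24) = -1/24 ≈ -0.041667)
j(v, A) = v + 2*A (j(v, A) = (A + v) + A = v + 2*A)
B(D) = √D*(12 + D)/2 (B(D) = ((D + 2*(5 + 1))*√D)/2 = ((D + 2*6)*√D)/2 = ((D + 12)*√D)/2 = ((12 + D)*√D)/2 = (√D*(12 + D))/2 = √D*(12 + D)/2)
O(-3) + d*B(V) = -3 - √(-4)*(12 - 4)/48 = -3 - 2*I*8/48 = -3 - I/3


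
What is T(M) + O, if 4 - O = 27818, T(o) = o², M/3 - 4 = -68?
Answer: 9050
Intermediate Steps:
M = -192 (M = 12 + 3*(-68) = 12 - 204 = -192)
O = -27814 (O = 4 - 1*27818 = 4 - 27818 = -27814)
T(M) + O = (-192)² - 27814 = 36864 - 27814 = 9050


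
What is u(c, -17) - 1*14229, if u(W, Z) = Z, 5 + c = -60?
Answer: -14246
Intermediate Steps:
c = -65 (c = -5 - 60 = -65)
u(c, -17) - 1*14229 = -17 - 1*14229 = -17 - 14229 = -14246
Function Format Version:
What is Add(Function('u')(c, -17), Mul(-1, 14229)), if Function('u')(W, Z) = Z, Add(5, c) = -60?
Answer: -14246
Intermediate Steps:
c = -65 (c = Add(-5, -60) = -65)
Add(Function('u')(c, -17), Mul(-1, 14229)) = Add(-17, Mul(-1, 14229)) = Add(-17, -14229) = -14246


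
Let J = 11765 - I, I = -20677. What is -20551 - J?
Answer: -52993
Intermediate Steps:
J = 32442 (J = 11765 - 1*(-20677) = 11765 + 20677 = 32442)
-20551 - J = -20551 - 1*32442 = -20551 - 32442 = -52993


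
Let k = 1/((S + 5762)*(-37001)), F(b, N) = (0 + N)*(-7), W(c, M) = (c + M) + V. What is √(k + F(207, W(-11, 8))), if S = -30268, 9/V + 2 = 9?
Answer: √9866270714625242938/906746506 ≈ 3.4641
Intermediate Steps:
V = 9/7 (V = 9/(-2 + 9) = 9/7 ≈ 1.2857)
W(c, M) = 9/7 + M + c (W(c, M) = (c + M) + 9/7 = (M + c) + 9/7 = 9/7 + M + c)
F(b, N) = -7*N (F(b, N) = N*(-7) = -7*N)
k = 1/906746506 (k = 1/((-30268 + 5762)*(-37001)) = -1/37001/(-24506) = -1/24506*(-1/37001) = 1/906746506 ≈ 1.1028e-9)
√(k + F(207, W(-11, 8))) = √(1/906746506 - 7*(9/7 + 8 - 11)) = √(1/906746506 - 7*(-12/7)) = √(1/906746506 + 12) = √(10880958073/906746506) = √9866270714625242938/906746506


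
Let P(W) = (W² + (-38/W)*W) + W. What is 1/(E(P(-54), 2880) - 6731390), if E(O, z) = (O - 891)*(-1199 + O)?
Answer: -1/3590265 ≈ -2.7853e-7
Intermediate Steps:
P(W) = -38 + W + W² (P(W) = (W² - 38) + W = (-38 + W²) + W = -38 + W + W²)
E(O, z) = (-1199 + O)*(-891 + O) (E(O, z) = (-891 + O)*(-1199 + O) = (-1199 + O)*(-891 + O))
1/(E(P(-54), 2880) - 6731390) = 1/((1068309 + (-38 - 54 + (-54)²)² - 2090*(-38 - 54 + (-54)²)) - 6731390) = 1/((1068309 + (-38 - 54 + 2916)² - 2090*(-38 - 54 + 2916)) - 6731390) = 1/((1068309 + 2824² - 2090*2824) - 6731390) = 1/((1068309 + 7974976 - 5902160) - 6731390) = 1/(3141125 - 6731390) = 1/(-3590265) = -1/3590265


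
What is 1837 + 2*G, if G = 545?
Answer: 2927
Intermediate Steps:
1837 + 2*G = 1837 + 2*545 = 1837 + 1090 = 2927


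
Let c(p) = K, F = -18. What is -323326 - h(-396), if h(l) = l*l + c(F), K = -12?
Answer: -480130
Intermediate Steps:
c(p) = -12
h(l) = -12 + l² (h(l) = l*l - 12 = l² - 12 = -12 + l²)
-323326 - h(-396) = -323326 - (-12 + (-396)²) = -323326 - (-12 + 156816) = -323326 - 1*156804 = -323326 - 156804 = -480130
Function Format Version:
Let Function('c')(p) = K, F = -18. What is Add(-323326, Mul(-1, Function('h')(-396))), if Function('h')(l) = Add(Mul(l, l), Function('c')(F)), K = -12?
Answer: -480130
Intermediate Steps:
Function('c')(p) = -12
Function('h')(l) = Add(-12, Pow(l, 2)) (Function('h')(l) = Add(Mul(l, l), -12) = Add(Pow(l, 2), -12) = Add(-12, Pow(l, 2)))
Add(-323326, Mul(-1, Function('h')(-396))) = Add(-323326, Mul(-1, Add(-12, Pow(-396, 2)))) = Add(-323326, Mul(-1, Add(-12, 156816))) = Add(-323326, Mul(-1, 156804)) = Add(-323326, -156804) = -480130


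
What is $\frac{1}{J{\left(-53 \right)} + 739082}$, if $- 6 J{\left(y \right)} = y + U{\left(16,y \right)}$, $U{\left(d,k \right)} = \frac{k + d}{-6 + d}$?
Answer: $\frac{20}{14781829} \approx 1.353 \cdot 10^{-6}$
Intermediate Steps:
$U{\left(d,k \right)} = \frac{d + k}{-6 + d}$
$J{\left(y \right)} = - \frac{4}{15} - \frac{11 y}{60}$ ($J{\left(y \right)} = - \frac{y + \frac{16 + y}{-6 + 16}}{6} = - \frac{y + \frac{16 + y}{10}}{6} = - \frac{y + \left(\frac{8}{5} + \frac{y}{10}\right)}{6} = - \frac{\frac{8}{5} + \frac{11 y}{10}}{6} = - \frac{4}{15} - \frac{11 y}{60}$)
$\frac{1}{J{\left(-53 \right)} + 739082} = \frac{1}{\left(- \frac{4}{15} - - \frac{583}{60}\right) + 739082} = \frac{1}{\left(- \frac{4}{15} + \frac{583}{60}\right) + 739082} = \frac{1}{\frac{189}{20} + 739082} = \frac{1}{\frac{14781829}{20}} = \frac{20}{14781829}$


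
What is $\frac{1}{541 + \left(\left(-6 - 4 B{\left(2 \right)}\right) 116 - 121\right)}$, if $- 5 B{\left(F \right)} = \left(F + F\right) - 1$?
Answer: $\frac{5}{12} \approx 0.41667$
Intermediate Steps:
$B{\left(F \right)} = \frac{1}{5} - \frac{2 F}{5}$ ($B{\left(F \right)} = - \frac{\left(F + F\right) - 1}{5} = - \frac{2 F - 1}{5} = - \frac{-1 + 2 F}{5} = \frac{1}{5} - \frac{2 F}{5}$)
$\frac{1}{541 + \left(\left(-6 - 4 B{\left(2 \right)}\right) 116 - 121\right)} = \frac{1}{541 + \left(\left(-6 - 4 \left(\frac{1}{5} - \frac{4}{5}\right)\right) 116 - 121\right)} = \frac{1}{541 + \left(\left(-6 - - \frac{12}{5}\right) 116 - 121\right)} = \frac{1}{541 + \left(\left(-6 + \frac{12}{5}\right) 116 - 121\right)} = \frac{1}{541 - \frac{2693}{5}} = \frac{1}{\frac{12}{5}} = \frac{5}{12}$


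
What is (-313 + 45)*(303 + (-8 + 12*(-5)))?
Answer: -62980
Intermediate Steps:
(-313 + 45)*(303 + (-8 + 12*(-5))) = -268*(303 + (-8 - 60)) = -268*(303 - 68) = -268*235 = -62980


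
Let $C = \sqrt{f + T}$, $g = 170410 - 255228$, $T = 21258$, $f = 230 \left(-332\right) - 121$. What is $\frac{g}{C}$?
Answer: $\frac{84818 i \sqrt{23}}{1127} \approx 360.93 i$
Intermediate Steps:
$f = -76481$ ($f = -76360 - 121 = -76481$)
$g = -84818$
$C = 49 i \sqrt{23}$ ($C = \sqrt{-76481 + 21258} = \sqrt{-55223} = 49 i \sqrt{23} \approx 235.0 i$)
$\frac{g}{C} = - \frac{84818}{49 i \sqrt{23}} = - 84818 \left(- \frac{i \sqrt{23}}{1127}\right) = \frac{84818 i \sqrt{23}}{1127}$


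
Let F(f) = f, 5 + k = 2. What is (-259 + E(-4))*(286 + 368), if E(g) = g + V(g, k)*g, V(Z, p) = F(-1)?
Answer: -169386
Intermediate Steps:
k = -3 (k = -5 + 2 = -3)
V(Z, p) = -1
E(g) = 0 (E(g) = g - g = 0)
(-259 + E(-4))*(286 + 368) = (-259 + 0)*(286 + 368) = -259*654 = -169386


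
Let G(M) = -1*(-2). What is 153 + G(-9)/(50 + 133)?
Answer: 28001/183 ≈ 153.01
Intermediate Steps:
G(M) = 2
153 + G(-9)/(50 + 133) = 153 + 2/(50 + 133) = 153 + 2/183 = 28001/183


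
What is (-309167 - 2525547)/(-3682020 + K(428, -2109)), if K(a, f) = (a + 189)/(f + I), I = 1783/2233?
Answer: 13344739312396/17333530278041 ≈ 0.76988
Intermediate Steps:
I = 1783/2233 (I = 1783*(1/2233) = 1783/2233 ≈ 0.79848)
K(a, f) = (189 + a)/(1783/2233 + f) (K(a, f) = (a + 189)/(f + 1783/2233) = (189 + a)/(1783/2233 + f))
(-309167 - 2525547)/(-3682020 + K(428, -2109)) = (-309167 - 2525547)/(-3682020 + 2233*(189 + 428)/(1783 + 2233*(-2109))) = -2834714/(-3682020 + 2233*617/(1783 - 4709397)) = -2834714/(-3682020 + 2233*617/(-4707614)) = -2834714/(-3682020 + 2233*(-1/4707614)*617) = -2834714/(-3682020 - 1377761/4707614) = -2834714/(-17333530278041/4707614) = -2834714*(-4707614/17333530278041) = 13344739312396/17333530278041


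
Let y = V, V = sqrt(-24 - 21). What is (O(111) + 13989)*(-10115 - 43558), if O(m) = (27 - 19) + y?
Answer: -751260981 - 161019*I*sqrt(5) ≈ -7.5126e+8 - 3.6005e+5*I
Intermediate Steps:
V = 3*I*sqrt(5) (V = sqrt(-45) = 3*I*sqrt(5) ≈ 6.7082*I)
y = 3*I*sqrt(5) ≈ 6.7082*I
O(m) = 8 + 3*I*sqrt(5) (O(m) = (27 - 19) + 3*I*sqrt(5) = 8 + 3*I*sqrt(5))
(O(111) + 13989)*(-10115 - 43558) = ((8 + 3*I*sqrt(5)) + 13989)*(-10115 - 43558) = (13997 + 3*I*sqrt(5))*(-53673) = -751260981 - 161019*I*sqrt(5)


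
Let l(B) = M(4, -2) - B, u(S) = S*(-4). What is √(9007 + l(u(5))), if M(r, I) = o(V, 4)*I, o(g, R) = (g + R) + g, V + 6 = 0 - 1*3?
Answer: √9055 ≈ 95.158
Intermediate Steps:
V = -9 (V = -6 + (0 - 1*3) = -6 + (0 - 3) = -6 - 3 = -9)
o(g, R) = R + 2*g (o(g, R) = (R + g) + g = R + 2*g)
u(S) = -4*S
M(r, I) = -14*I (M(r, I) = (4 + 2*(-9))*I = (4 - 18)*I = -14*I)
l(B) = 28 - B (l(B) = -14*(-2) - B = 28 - B)
√(9007 + l(u(5))) = √(9007 + (28 - (-4)*5)) = √(9007 + (28 - 1*(-20))) = √(9007 + (28 + 20)) = √(9007 + 48) = √9055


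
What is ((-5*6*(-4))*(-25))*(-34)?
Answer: 102000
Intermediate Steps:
((-5*6*(-4))*(-25))*(-34) = (-30*(-4)*(-25))*(-34) = (120*(-25))*(-34) = -3000*(-34) = 102000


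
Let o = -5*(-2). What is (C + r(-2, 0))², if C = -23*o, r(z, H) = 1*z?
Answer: 53824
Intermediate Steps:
r(z, H) = z
o = 10
C = -230 (C = -23*10 = -230)
(C + r(-2, 0))² = (-230 - 2)² = (-232)² = 53824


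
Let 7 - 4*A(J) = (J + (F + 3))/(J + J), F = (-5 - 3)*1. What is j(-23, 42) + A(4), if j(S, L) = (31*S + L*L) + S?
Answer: 32953/32 ≈ 1029.8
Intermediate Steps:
j(S, L) = L² + 32*S (j(S, L) = (31*S + L²) + S = (L² + 31*S) + S = L² + 32*S)
F = -8 (F = -8*1 = -8)
A(J) = 7/4 - (-5 + J)/(8*J) (A(J) = 7/4 - (J + (-8 + 3))/(4*(J + J)) = 7/4 - (J - 5)/(4*(2*J)) = 7/4 - (-5 + J)*1/(2*J)/4 = 7/4 - (-5 + J)/(8*J))
j(-23, 42) + A(4) = (42² + 32*(-23)) + (⅛)*(5 + 13*4)/4 = (1764 - 736) + (⅛)*(¼)*(5 + 52) = 1028 + (⅛)*(¼)*57 = 1028 + 57/32 = 32953/32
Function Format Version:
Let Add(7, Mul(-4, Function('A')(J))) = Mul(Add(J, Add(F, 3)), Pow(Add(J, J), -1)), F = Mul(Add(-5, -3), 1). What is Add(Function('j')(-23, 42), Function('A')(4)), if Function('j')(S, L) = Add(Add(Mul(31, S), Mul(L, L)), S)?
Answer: Rational(32953, 32) ≈ 1029.8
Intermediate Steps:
Function('j')(S, L) = Add(Pow(L, 2), Mul(32, S)) (Function('j')(S, L) = Add(Add(Mul(31, S), Pow(L, 2)), S) = Add(Add(Pow(L, 2), Mul(31, S)), S) = Add(Pow(L, 2), Mul(32, S)))
F = -8 (F = Mul(-8, 1) = -8)
Function('A')(J) = Add(Rational(7, 4), Mul(Rational(-1, 8), Pow(J, -1), Add(-5, J))) (Function('A')(J) = Add(Rational(7, 4), Mul(Rational(-1, 4), Mul(Add(J, Add(-8, 3)), Pow(Add(J, J), -1)))) = Add(Rational(7, 4), Mul(Rational(-1, 4), Mul(Add(J, -5), Pow(Mul(2, J), -1)))) = Add(Rational(7, 4), Mul(Rational(-1, 4), Mul(Add(-5, J), Mul(Rational(1, 2), Pow(J, -1))))) = Add(Rational(7, 4), Mul(Rational(-1, 4), Mul(Rational(1, 2), Pow(J, -1), Add(-5, J)))) = Add(Rational(7, 4), Mul(Rational(-1, 8), Pow(J, -1), Add(-5, J))))
Add(Function('j')(-23, 42), Function('A')(4)) = Add(Add(Pow(42, 2), Mul(32, -23)), Mul(Rational(1, 8), Pow(4, -1), Add(5, Mul(13, 4)))) = Add(Add(1764, -736), Mul(Rational(1, 8), Rational(1, 4), Add(5, 52))) = Add(1028, Mul(Rational(1, 8), Rational(1, 4), 57)) = Add(1028, Rational(57, 32)) = Rational(32953, 32)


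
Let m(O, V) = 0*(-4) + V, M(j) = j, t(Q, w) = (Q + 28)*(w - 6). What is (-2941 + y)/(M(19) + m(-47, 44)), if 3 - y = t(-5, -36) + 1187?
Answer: -351/7 ≈ -50.143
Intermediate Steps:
t(Q, w) = (-6 + w)*(28 + Q) (t(Q, w) = (28 + Q)*(-6 + w) = (-6 + w)*(28 + Q))
m(O, V) = V (m(O, V) = 0 + V = V)
y = -218 (y = 3 - ((-168 - 6*(-5) + 28*(-36) - 5*(-36)) + 1187) = 3 - ((-168 + 30 - 1008 + 180) + 1187) = 3 - (-966 + 1187) = 3 - 1*221 = 3 - 221 = -218)
(-2941 + y)/(M(19) + m(-47, 44)) = (-2941 - 218)/(19 + 44) = -3159/63 = -3159*1/63 = -351/7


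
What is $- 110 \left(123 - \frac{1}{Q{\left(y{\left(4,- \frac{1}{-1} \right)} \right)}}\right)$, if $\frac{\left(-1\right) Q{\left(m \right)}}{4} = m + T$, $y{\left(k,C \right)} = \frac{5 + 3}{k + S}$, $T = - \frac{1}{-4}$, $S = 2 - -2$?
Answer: $-13552$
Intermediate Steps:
$S = 4$ ($S = 2 + 2 = 4$)
$T = \frac{1}{4}$ ($T = \left(-1\right) \left(- \frac{1}{4}\right) = \frac{1}{4} \approx 0.25$)
$y{\left(k,C \right)} = \frac{8}{4 + k}$ ($y{\left(k,C \right)} = \frac{5 + 3}{k + 4} = \frac{8}{4 + k}$)
$Q{\left(m \right)} = -1 - 4 m$ ($Q{\left(m \right)} = - 4 \left(m + \frac{1}{4}\right) = - 4 \left(\frac{1}{4} + m\right) = -1 - 4 m$)
$- 110 \left(123 - \frac{1}{Q{\left(y{\left(4,- \frac{1}{-1} \right)} \right)}}\right) = - 110 \left(123 - \frac{1}{-1 - 4 \frac{8}{4 + 4}}\right) = - 110 \left(123 - \frac{1}{-1 - 4 \cdot \frac{8}{8}}\right) = - 110 \left(123 - \frac{1}{-1 - 4 \cdot 8 \cdot \frac{1}{8}}\right) = - 110 \left(123 - \frac{1}{-1 - 4}\right) = - 110 \left(123 - \frac{1}{-5}\right) = - 110 \left(123 - - \frac{1}{5}\right) = - 110 \left(123 + \frac{1}{5}\right) = \left(-110\right) \frac{616}{5} = -13552$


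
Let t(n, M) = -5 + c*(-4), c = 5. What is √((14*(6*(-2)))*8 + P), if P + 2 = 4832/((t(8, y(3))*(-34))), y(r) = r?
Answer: I*√9683778/85 ≈ 36.61*I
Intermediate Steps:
t(n, M) = -25 (t(n, M) = -5 + 5*(-4) = -5 - 20 = -25)
P = 1566/425 (P = -2 + 4832/((-25*(-34))) = -2 + 4832/850 = -2 + 4832*(1/850) = -2 + 2416/425 = 1566/425 ≈ 3.6847)
√((14*(6*(-2)))*8 + P) = √((14*(6*(-2)))*8 + 1566/425) = √((14*(-12))*8 + 1566/425) = √(-168*8 + 1566/425) = √(-1344 + 1566/425) = √(-569634/425) = I*√9683778/85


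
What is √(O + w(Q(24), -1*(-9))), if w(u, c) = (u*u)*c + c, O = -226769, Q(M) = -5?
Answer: I*√226535 ≈ 475.96*I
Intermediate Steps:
w(u, c) = c + c*u² (w(u, c) = u²*c + c = c*u² + c = c + c*u²)
√(O + w(Q(24), -1*(-9))) = √(-226769 + (-1*(-9))*(1 + (-5)²)) = √(-226769 + 9*(1 + 25)) = √(-226769 + 9*26) = √(-226769 + 234) = √(-226535) = I*√226535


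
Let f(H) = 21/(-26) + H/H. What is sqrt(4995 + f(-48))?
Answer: 5*sqrt(135070)/26 ≈ 70.677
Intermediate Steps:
f(H) = 5/26 (f(H) = 21*(-1/26) + 1 = -21/26 + 1 = 5/26)
sqrt(4995 + f(-48)) = sqrt(4995 + 5/26) = sqrt(129875/26) = 5*sqrt(135070)/26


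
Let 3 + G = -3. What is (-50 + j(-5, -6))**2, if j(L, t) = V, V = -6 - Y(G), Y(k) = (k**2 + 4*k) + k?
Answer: 3844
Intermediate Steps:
G = -6 (G = -3 - 3 = -6)
Y(k) = k**2 + 5*k
V = -12 (V = -6 - (-6)*(5 - 6) = -6 - (-6)*(-1) = -6 - 1*6 = -6 - 6 = -12)
j(L, t) = -12
(-50 + j(-5, -6))**2 = (-50 - 12)**2 = (-62)**2 = 3844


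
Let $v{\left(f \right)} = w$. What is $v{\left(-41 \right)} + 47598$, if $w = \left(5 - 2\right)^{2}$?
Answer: $47607$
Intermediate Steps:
$w = 9$ ($w = 3^{2} = 9$)
$v{\left(f \right)} = 9$
$v{\left(-41 \right)} + 47598 = 9 + 47598 = 47607$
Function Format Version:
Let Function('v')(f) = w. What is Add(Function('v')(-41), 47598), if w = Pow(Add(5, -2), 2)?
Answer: 47607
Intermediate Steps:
w = 9 (w = Pow(3, 2) = 9)
Function('v')(f) = 9
Add(Function('v')(-41), 47598) = Add(9, 47598) = 47607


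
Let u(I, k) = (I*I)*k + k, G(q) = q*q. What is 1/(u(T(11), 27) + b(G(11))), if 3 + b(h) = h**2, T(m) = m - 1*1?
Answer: 1/17365 ≈ 5.7587e-5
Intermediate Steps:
T(m) = -1 + m (T(m) = m - 1 = -1 + m)
G(q) = q**2
u(I, k) = k + k*I**2 (u(I, k) = I**2*k + k = k*I**2 + k = k + k*I**2)
b(h) = -3 + h**2
1/(u(T(11), 27) + b(G(11))) = 1/(27*(1 + (-1 + 11)**2) + (-3 + (11**2)**2)) = 1/(27*(1 + 10**2) + (-3 + 121**2)) = 1/(27*(1 + 100) + (-3 + 14641)) = 1/(27*101 + 14638) = 1/(2727 + 14638) = 1/17365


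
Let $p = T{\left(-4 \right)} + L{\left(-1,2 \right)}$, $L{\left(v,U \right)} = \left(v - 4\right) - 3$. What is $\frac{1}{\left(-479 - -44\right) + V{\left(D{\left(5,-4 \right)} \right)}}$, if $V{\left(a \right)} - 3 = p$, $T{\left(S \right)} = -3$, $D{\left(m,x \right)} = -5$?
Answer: $- \frac{1}{443} \approx -0.0022573$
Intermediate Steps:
$L{\left(v,U \right)} = -7 + v$ ($L{\left(v,U \right)} = \left(-4 + v\right) - 3 = -7 + v$)
$p = -11$ ($p = -3 - 8 = -11$)
$V{\left(a \right)} = -8$ ($V{\left(a \right)} = 3 - 11 = -8$)
$\frac{1}{\left(-479 - -44\right) + V{\left(D{\left(5,-4 \right)} \right)}} = \frac{1}{\left(-479 - -44\right) - 8} = \frac{1}{\left(-479 + 44\right) - 8} = \frac{1}{-435 - 8} = \frac{1}{-443} = - \frac{1}{443}$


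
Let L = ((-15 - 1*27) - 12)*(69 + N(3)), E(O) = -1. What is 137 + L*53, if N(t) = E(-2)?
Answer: -194479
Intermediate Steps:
N(t) = -1
L = -3672 (L = ((-15 - 1*27) - 12)*(69 - 1) = ((-15 - 27) - 12)*68 = (-42 - 12)*68 = -54*68 = -3672)
137 + L*53 = 137 - 3672*53 = 137 - 194616 = -194479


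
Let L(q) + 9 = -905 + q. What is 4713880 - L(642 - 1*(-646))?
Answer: 4713506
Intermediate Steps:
L(q) = -914 + q (L(q) = -9 + (-905 + q) = -914 + q)
4713880 - L(642 - 1*(-646)) = 4713880 - (-914 + (642 - 1*(-646))) = 4713880 - (-914 + (642 + 646)) = 4713880 - (-914 + 1288) = 4713880 - 1*374 = 4713880 - 374 = 4713506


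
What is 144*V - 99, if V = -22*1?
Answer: -3267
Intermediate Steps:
V = -22
144*V - 99 = 144*(-22) - 99 = -3168 - 99 = -3267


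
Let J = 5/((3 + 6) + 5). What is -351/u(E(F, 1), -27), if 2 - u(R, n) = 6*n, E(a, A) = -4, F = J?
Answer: -351/164 ≈ -2.1402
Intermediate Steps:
J = 5/14 (J = 5/(9 + 5) = 5/14 ≈ 0.35714)
F = 5/14 ≈ 0.35714
u(R, n) = 2 - 6*n
-351/u(E(F, 1), -27) = -351/(2 - 6*(-27)) = -351/(2 + 162) = -351/164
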